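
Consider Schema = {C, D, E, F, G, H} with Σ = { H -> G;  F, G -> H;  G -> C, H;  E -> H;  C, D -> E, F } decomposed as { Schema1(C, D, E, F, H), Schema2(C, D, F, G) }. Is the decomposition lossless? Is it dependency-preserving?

Lossless test: (C, D, F)⁺ = {C, D, E, F, G, H}, which contains all of one fragment — lossless.
Dependency preservation: the restricted closure of {H} across the fragments never reaches {G}, so H → G cannot be enforced without a join — not preserved.

lossless but not dependency-preserving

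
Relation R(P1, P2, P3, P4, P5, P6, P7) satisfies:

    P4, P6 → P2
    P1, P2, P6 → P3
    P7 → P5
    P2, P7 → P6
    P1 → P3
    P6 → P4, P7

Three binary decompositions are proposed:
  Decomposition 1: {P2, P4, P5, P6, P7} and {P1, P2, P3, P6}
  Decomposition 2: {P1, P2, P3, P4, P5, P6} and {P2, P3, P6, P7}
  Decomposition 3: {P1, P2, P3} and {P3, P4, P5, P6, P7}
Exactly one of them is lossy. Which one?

Decomposition 3

Decomposition 1: common = {P2, P6}, closure = {P2, P4, P5, P6, P7} → lossless.
Decomposition 2: common = {P2, P3, P6}, closure = {P2, P3, P4, P5, P6, P7} → lossless.
Decomposition 3: common = {P3}, closure = {P3} → lossy.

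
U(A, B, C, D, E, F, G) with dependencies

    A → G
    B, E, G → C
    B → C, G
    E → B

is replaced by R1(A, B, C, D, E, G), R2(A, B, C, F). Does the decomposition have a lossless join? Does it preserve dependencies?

lossy but dependency-preserving

Lossless test: (A, B, C)⁺ = {A, B, C, G}, which is a superkey of neither fragment — lossy.
Dependency preservation: every FD's attributes lie within a single fragment, so each can be enforced locally — preserved.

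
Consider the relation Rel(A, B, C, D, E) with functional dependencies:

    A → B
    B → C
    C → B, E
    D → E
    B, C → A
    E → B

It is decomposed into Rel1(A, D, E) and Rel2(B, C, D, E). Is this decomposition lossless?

Common attributes: Rel1 ∩ Rel2 = {D, E}.
Closure of {D, E}: E → B applies, adding B; B → C applies, adding C; B, C → A applies, adding A. So (D, E)⁺ = {A, B, C, D, E}.
This closure contains every attribute of Rel1, so Rel1 ∩ Rel2 → Rel1. The join is lossless.

Yes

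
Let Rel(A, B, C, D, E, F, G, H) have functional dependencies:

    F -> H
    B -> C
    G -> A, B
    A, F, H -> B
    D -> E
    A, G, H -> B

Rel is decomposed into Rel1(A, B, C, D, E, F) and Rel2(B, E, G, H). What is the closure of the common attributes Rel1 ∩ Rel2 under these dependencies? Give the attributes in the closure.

B, C, E

Rel1 ∩ Rel2 = {B, E}.
B → C applies, adding C
Closure: {B, C, E}.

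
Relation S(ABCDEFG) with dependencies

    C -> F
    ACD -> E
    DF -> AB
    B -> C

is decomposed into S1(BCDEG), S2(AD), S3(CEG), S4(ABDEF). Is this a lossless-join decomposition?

Chase test. Columns are ABCDEFG; row i has aⱼ where attribute j ∈ Si, else bᵢⱼ.
Initial tableau (one row per fragment):
  row 1: b11 a2 a3 a4 a5 b16 a7
  row 2: a1 b22 b23 a4 b25 b26 b27
  row 3: b31 b32 a3 b34 a5 b36 a7
  row 4: a1 a2 b43 a4 a5 a6 b47
Rows 1 and 3 agree on C; apply C→F and equate their F entries.
Rows 1 and 4 agree on B; apply B→C and equate their C entries.
Rows 1 and 4 agree on C; apply C→F and equate their F entries.
Rows 1 and 4 agree on DF; apply DF→AB and equate their AB entries.
Row 1 is now all distinguished symbols — the join is lossless.

Yes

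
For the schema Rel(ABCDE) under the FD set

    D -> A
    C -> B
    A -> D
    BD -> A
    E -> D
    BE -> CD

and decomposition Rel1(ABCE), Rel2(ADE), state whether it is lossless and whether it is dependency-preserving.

lossless and dependency-preserving

Lossless test: (AE)⁺ = {ADE}, which contains all of one fragment — lossless.
Dependency preservation: BD → A; BE → CD are not contained in any single fragment, but the restricted closure of each left-hand side across the fragments still reaches the right-hand side; the remaining FDs each lie inside some fragment. All dependencies are preserved.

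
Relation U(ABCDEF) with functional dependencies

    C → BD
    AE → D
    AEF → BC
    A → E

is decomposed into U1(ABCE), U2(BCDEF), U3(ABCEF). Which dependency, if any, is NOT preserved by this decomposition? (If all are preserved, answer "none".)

AE → D

Check AE → D: no single fragment contains all of {ADE}, and the restricted closure of {AE} across the fragments never reaches {D}.
C → BD is preserved.
AEF → BC is preserved.
A → E is preserved.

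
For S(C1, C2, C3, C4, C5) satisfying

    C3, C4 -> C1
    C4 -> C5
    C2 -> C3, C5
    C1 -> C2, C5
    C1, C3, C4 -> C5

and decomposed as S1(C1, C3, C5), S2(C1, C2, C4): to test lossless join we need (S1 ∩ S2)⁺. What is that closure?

C1, C2, C3, C5

S1 ∩ S2 = {C1}.
C1 → C2, C5 applies, adding C2, C5
C2 → C3, C5 applies, adding C3
Closure: {C1, C2, C3, C5}.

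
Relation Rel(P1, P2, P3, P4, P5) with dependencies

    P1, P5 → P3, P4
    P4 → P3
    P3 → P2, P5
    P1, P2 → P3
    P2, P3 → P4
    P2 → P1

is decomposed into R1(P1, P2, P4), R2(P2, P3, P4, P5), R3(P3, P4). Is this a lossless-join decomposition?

Yes

Chase test. Columns are P1, P2, P3, P4, P5; row i has aⱼ where attribute j ∈ Ri, else bᵢⱼ.
Initial tableau (one row per fragment):
  row 1: a1 a2 b13 a4 b15
  row 2: b21 a2 a3 a4 a5
  row 3: b31 b32 a3 a4 b35
Rows 1 and 2 agree on P4; apply P4→P3 and equate their P3 entries.
Rows 1 and 2 agree on P3; apply P3→P2, P5 and equate their P2, P5 entries.
Rows 1 and 3 agree on P3; apply P3→P2, P5 and equate their P2, P5 entries.
Rows 1 and 2 agree on P2; apply P2→P1 and equate their P1 entries.
Rows 1 and 3 agree on P2; apply P2→P1 and equate their P1 entries.
Row 1 is now all distinguished symbols — the join is lossless.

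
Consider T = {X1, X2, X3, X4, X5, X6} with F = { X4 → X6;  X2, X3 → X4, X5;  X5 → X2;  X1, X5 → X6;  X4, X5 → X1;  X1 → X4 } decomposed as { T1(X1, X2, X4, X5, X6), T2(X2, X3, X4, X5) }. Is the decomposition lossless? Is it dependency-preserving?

Lossless test: (X2, X4, X5)⁺ = {X1, X2, X4, X5, X6}, which contains all of one fragment — lossless.
Dependency preservation: every FD's attributes lie within a single fragment, so each can be enforced locally — preserved.

lossless and dependency-preserving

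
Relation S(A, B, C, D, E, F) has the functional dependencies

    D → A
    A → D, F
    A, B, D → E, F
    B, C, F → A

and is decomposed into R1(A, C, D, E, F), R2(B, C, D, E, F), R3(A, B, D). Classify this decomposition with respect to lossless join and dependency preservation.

Lossless test (chase): Rows 1 and 2 agree on D; apply D→A and equate their A entries. Rows 1 and 3 agree on A; apply A→D, F and equate their D, F entries. Rows 2 and 3 agree on A, B, D; apply A, B, D→E, F and equate their E, F entries. Row 2 is now all distinguished symbols — the join is lossless.
Dependency preservation: A, B, D → E, F; B, C, F → A are not contained in any single fragment, but the restricted closure of each left-hand side across the fragments still reaches the right-hand side; the remaining FDs each lie inside some fragment. All dependencies are preserved.

lossless and dependency-preserving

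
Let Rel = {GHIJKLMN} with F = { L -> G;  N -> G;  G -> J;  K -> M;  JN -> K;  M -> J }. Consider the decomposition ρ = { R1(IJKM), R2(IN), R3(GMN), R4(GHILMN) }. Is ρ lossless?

Chase test. Columns are GHIJKLMN; row i has aⱼ where attribute j ∈ Ri, else bᵢⱼ.
Initial tableau (one row per fragment):
  row 1: b11 b12 a3 a4 a5 b16 a7 b18
  row 2: b21 b22 a3 b24 b25 b26 b27 a8
  row 3: a1 b32 b33 b34 b35 b36 a7 a8
  row 4: a1 a2 a3 b44 b45 a6 a7 a8
Rows 2 and 3 agree on N; apply N→G and equate their G entries.
Rows 2 and 3 agree on G; apply G→J and equate their J entries.
Rows 2 and 4 agree on G; apply G→J and equate their J entries.
Rows 2 and 3 agree on JN; apply JN→K and equate their K entries.
Rows 2 and 4 agree on JN; apply JN→K and equate their K entries.
Rows 1 and 3 agree on M; apply M→J and equate their J entries.
Rows 2 and 3 agree on K; apply K→M and equate their M entries.
No row becomes fully distinguished — the join is lossy.

No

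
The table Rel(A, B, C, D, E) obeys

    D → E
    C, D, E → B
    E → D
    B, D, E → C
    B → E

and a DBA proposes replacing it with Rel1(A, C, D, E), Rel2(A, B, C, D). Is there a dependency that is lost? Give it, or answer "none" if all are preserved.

none

D → E lies within Rel1.
C, D, E → B: restricted closure across fragments reaches B.
E → D lies within Rel1.
B, D, E → C: restricted closure across fragments reaches C.
B → E: restricted closure across fragments reaches E.
Every dependency is enforceable on the fragments, so the decomposition is dependency-preserving.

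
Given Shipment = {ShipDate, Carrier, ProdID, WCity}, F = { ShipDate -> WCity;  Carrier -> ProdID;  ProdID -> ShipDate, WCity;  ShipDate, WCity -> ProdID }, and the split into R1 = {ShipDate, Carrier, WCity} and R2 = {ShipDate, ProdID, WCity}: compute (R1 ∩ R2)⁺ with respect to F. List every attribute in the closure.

ShipDate, ProdID, WCity

R1 ∩ R2 = {ShipDate, WCity}.
ShipDate, WCity → ProdID applies, adding ProdID
Closure: {ShipDate, ProdID, WCity}.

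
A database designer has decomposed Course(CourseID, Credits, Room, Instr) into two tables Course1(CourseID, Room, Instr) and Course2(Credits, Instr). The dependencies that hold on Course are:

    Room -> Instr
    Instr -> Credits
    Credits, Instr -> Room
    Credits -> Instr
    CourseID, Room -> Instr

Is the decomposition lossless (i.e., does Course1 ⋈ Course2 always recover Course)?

Common attributes: Course1 ∩ Course2 = {Instr}.
Closure of {Instr}: Instr → Credits applies, adding Credits; Credits, Instr → Room applies, adding Room. So (Instr)⁺ = {Credits, Room, Instr}.
This closure contains every attribute of Course2, so Course1 ∩ Course2 → Course2. The join is lossless.

Yes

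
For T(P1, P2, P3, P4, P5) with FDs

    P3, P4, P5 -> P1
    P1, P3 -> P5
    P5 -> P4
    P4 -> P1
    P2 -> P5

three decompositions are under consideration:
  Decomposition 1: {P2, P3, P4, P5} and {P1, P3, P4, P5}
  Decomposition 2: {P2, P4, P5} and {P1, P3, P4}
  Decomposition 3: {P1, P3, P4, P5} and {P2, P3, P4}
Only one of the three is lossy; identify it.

Decomposition 2

Decomposition 1: common = {P3, P4, P5}, closure = {P1, P3, P4, P5} → lossless.
Decomposition 2: common = {P4}, closure = {P1, P4} → lossy.
Decomposition 3: common = {P3, P4}, closure = {P1, P3, P4, P5} → lossless.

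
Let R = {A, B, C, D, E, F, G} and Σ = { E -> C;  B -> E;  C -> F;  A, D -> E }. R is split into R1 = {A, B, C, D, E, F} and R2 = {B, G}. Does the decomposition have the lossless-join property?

Common attributes: R1 ∩ R2 = {B}.
Closure of {B}: B → E applies, adding E; E → C applies, adding C; C → F applies, adding F. So (B)⁺ = {B, C, E, F}.
The closure contains neither all of R1 = {A, B, C, D, E, F} nor all of R2 = {B, G}, so the common attributes are not a superkey of either fragment. The join is lossy.

No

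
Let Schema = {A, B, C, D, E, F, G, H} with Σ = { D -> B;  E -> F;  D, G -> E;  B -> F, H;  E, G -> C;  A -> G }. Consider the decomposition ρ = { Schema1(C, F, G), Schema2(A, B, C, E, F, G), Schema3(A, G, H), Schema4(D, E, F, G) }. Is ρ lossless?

Chase test. Columns are A, B, C, D, E, F, G, H; row i has aⱼ where attribute j ∈ Schemai, else bᵢⱼ.
Initial tableau (one row per fragment):
  row 1: b11 b12 a3 b14 b15 a6 a7 b18
  row 2: a1 a2 a3 b24 a5 a6 a7 b28
  row 3: a1 b32 b33 b34 b35 b36 a7 a8
  row 4: b41 b42 b43 a4 a5 a6 a7 b48
Rows 2 and 4 agree on E, G; apply E, G→C and equate their C entries.
No row becomes fully distinguished — the join is lossy.

No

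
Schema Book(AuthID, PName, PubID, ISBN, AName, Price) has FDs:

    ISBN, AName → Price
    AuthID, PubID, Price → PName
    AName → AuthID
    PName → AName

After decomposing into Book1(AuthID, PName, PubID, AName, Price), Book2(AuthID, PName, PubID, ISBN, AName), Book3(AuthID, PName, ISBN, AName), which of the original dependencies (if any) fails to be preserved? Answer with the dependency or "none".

Check ISBN, AName → Price: no single fragment contains all of {ISBN, AName, Price}, and the restricted closure of {ISBN, AName} across the fragments never reaches {Price}.
AuthID, PubID, Price → PName is preserved.
AName → AuthID is preserved.
PName → AName is preserved.

ISBN, AName → Price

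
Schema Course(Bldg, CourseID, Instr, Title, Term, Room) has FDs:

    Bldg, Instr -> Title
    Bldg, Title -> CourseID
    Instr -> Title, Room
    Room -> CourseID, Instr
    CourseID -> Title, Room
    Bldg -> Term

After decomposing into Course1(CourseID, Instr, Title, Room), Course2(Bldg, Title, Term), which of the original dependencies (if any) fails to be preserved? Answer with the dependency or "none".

Bldg, Title -> CourseID

Check Bldg, Title → CourseID: no single fragment contains all of {Bldg, CourseID, Title}, and the restricted closure of {Bldg, Title} across the fragments never reaches {CourseID}.
Bldg, Instr → Title is preserved.
Instr → Title, Room is preserved.
Room → CourseID, Instr is preserved.
CourseID → Title, Room is preserved.
Bldg → Term is preserved.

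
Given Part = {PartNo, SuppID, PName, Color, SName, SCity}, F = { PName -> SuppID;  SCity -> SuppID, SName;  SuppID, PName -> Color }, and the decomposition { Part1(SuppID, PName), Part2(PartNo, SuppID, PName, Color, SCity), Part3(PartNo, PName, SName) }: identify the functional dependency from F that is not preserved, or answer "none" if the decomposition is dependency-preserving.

Check SCity → SuppID, SName: no single fragment contains all of {SuppID, SName, SCity}, and the restricted closure of {SCity} across the fragments never reaches {SuppID, SName}.
PName → SuppID is preserved.
SuppID, PName → Color is preserved.

SCity -> SuppID, SName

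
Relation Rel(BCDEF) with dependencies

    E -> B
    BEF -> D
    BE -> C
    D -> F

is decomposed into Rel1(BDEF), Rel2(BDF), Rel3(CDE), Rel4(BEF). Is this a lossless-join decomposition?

Yes

Chase test. Columns are BCDEF; row i has aⱼ where attribute j ∈ Reli, else bᵢⱼ.
Initial tableau (one row per fragment):
  row 1: a1 b12 a3 a4 a5
  row 2: a1 b22 a3 b24 a5
  row 3: b31 a2 a3 a4 b35
  row 4: a1 b42 b43 a4 a5
Rows 1 and 3 agree on E; apply E→B and equate their B entries.
Rows 1 and 4 agree on BEF; apply BEF→D and equate their D entries.
Rows 1 and 3 agree on BE; apply BE→C and equate their C entries.
Rows 1 and 4 agree on BE; apply BE→C and equate their C entries.
Rows 1 and 3 agree on D; apply D→F and equate their F entries.
Row 1 is now all distinguished symbols — the join is lossless.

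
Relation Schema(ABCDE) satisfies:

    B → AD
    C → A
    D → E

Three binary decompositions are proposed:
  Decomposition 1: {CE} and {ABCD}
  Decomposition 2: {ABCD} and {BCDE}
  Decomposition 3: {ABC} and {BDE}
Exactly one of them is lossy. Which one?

Decomposition 1

Decomposition 1: common = {C}, closure = {AC} → lossy.
Decomposition 2: common = {BCD}, closure = {ABCDE} → lossless.
Decomposition 3: common = {B}, closure = {ABDE} → lossless.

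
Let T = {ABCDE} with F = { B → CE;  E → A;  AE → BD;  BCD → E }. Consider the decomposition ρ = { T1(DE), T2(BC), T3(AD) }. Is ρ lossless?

No

Chase test. Columns are ABCDE; row i has aⱼ where attribute j ∈ Ti, else bᵢⱼ.
Initial tableau (one row per fragment):
  row 1: b11 b12 b13 a4 a5
  row 2: b21 a2 a3 b24 b25
  row 3: a1 b32 b33 a4 b35
No row becomes fully distinguished — the join is lossy.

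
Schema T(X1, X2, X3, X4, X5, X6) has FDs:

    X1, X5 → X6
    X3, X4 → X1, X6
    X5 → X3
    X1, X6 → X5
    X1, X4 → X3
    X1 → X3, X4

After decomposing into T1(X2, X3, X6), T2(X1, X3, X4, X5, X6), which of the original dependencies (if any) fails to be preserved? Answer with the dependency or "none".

X1, X5 → X6 lies within T2.
X3, X4 → X1, X6 lies within T2.
X5 → X3 lies within T2.
X1, X6 → X5 lies within T2.
X1, X4 → X3 lies within T2.
X1 → X3, X4 lies within T2.
Every dependency is enforceable on the fragments, so the decomposition is dependency-preserving.

none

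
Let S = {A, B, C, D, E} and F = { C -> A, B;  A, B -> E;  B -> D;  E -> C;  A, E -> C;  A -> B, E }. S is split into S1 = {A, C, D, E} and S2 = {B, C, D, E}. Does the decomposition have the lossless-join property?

Yes

Common attributes: S1 ∩ S2 = {C, D, E}.
Closure of {C, D, E}: C → A, B applies, adding A, B. So (C, D, E)⁺ = {A, B, C, D, E}.
This closure contains every attribute of S1, so S1 ∩ S2 → S1. The join is lossless.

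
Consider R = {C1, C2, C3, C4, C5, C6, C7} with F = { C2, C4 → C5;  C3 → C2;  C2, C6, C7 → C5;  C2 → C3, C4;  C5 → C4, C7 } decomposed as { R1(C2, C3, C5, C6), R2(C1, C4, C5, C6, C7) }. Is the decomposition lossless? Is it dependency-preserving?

lossy but dependency-preserving

Lossless test: (C5, C6)⁺ = {C4, C5, C6, C7}, which is a superkey of neither fragment — lossy.
Dependency preservation: C2, C4 → C5; C2, C6, C7 → C5; C2 → C3, C4 are not contained in any single fragment, but the restricted closure of each left-hand side across the fragments still reaches the right-hand side; the remaining FDs each lie inside some fragment. All dependencies are preserved.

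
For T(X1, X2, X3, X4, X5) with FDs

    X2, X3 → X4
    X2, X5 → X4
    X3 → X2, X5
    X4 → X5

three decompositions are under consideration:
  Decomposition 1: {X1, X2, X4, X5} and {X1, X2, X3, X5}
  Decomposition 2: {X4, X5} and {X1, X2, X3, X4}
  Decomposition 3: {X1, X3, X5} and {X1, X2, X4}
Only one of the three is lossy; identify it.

Decomposition 3

Decomposition 1: common = {X1, X2, X5}, closure = {X1, X2, X4, X5} → lossless.
Decomposition 2: common = {X4}, closure = {X4, X5} → lossless.
Decomposition 3: common = {X1}, closure = {X1} → lossy.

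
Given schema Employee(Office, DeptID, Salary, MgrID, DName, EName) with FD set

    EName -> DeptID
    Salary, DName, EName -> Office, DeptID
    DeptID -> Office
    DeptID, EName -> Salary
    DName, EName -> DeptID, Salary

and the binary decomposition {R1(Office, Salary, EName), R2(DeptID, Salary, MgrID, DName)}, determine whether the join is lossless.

Common attributes: R1 ∩ R2 = {Salary}.
No dependency enlarges {Salary}, so (Salary)⁺ = {Salary}.
The closure contains neither all of R1 = {Office, Salary, EName} nor all of R2 = {DeptID, Salary, MgrID, DName}, so the common attributes are not a superkey of either fragment. The join is lossy.

No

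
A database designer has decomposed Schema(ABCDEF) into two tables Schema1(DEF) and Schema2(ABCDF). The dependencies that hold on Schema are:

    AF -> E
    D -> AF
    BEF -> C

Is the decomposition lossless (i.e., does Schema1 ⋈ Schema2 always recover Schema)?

Common attributes: Schema1 ∩ Schema2 = {DF}.
Closure of {DF}: D → AF applies, adding A; AF → E applies, adding E. So (DF)⁺ = {ADEF}.
This closure contains every attribute of Schema1, so Schema1 ∩ Schema2 → Schema1. The join is lossless.

Yes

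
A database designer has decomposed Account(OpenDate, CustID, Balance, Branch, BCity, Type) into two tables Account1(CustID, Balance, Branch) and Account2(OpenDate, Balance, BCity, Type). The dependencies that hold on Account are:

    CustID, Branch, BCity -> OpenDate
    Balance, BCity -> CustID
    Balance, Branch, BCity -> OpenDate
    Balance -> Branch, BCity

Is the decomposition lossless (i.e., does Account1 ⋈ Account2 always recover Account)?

Yes

Common attributes: Account1 ∩ Account2 = {Balance}.
Closure of {Balance}: Balance → Branch, BCity applies, adding Branch, BCity; Balance, BCity → CustID applies, adding CustID; Balance, Branch, BCity → OpenDate applies, adding OpenDate. So (Balance)⁺ = {OpenDate, CustID, Balance, Branch, BCity}.
This closure contains every attribute of Account1, so Account1 ∩ Account2 → Account1. The join is lossless.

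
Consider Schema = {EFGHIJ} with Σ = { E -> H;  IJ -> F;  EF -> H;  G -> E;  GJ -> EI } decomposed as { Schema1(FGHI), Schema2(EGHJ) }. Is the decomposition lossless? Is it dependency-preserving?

lossy and not dependency-preserving

Lossless test: (GH)⁺ = {EGH}, which is a superkey of neither fragment — lossy.
Dependency preservation: the restricted closure of {IJ} across the fragments never reaches {F}, so IJ → F cannot be enforced without a join — not preserved.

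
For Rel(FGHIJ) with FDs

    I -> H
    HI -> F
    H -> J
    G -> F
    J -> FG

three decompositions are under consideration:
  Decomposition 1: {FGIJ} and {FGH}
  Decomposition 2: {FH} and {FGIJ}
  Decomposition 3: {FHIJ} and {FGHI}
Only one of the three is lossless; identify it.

Decomposition 3

Decomposition 1: common = {FG}, closure = {FG} → lossy.
Decomposition 2: common = {F}, closure = {F} → lossy.
Decomposition 3: common = {FHI}, closure = {FGHIJ} → lossless.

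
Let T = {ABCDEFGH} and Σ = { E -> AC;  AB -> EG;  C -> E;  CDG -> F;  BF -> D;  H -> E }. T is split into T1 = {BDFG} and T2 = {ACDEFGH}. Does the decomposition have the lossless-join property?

Common attributes: T1 ∩ T2 = {DFG}.
No dependency enlarges {DFG}, so (DFG)⁺ = {DFG}.
The closure contains neither all of T1 = {BDFG} nor all of T2 = {ACDEFGH}, so the common attributes are not a superkey of either fragment. The join is lossy.

No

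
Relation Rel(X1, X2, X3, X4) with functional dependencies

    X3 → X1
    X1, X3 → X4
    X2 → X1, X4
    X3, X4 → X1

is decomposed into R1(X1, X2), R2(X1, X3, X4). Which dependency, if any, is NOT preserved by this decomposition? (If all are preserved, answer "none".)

X2 → X1, X4

Check X2 → X1, X4: no single fragment contains all of {X1, X2, X4}, and the restricted closure of {X2} across the fragments never reaches {X1, X4}.
X3 → X1 is preserved.
X1, X3 → X4 is preserved.
X3, X4 → X1 is preserved.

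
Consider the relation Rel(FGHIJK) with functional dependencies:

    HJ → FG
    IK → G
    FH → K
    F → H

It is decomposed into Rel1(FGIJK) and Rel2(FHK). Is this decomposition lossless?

Yes

Common attributes: Rel1 ∩ Rel2 = {FK}.
Closure of {FK}: F → H applies, adding H. So (FK)⁺ = {FHK}.
This closure contains every attribute of Rel2, so Rel1 ∩ Rel2 → Rel2. The join is lossless.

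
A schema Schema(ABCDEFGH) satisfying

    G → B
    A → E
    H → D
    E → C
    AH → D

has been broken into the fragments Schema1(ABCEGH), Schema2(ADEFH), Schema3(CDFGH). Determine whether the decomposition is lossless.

Chase test. Columns are ABCDEFGH; row i has aⱼ where attribute j ∈ Schemai, else bᵢⱼ.
Initial tableau (one row per fragment):
  row 1: a1 a2 a3 b14 a5 b16 a7 a8
  row 2: a1 b22 b23 a4 a5 a6 b27 a8
  row 3: b31 b32 a3 a4 b35 a6 a7 a8
Rows 1 and 3 agree on G; apply G→B and equate their B entries.
Rows 1 and 2 agree on H; apply H→D and equate their D entries.
Rows 1 and 2 agree on E; apply E→C and equate their C entries.
No row becomes fully distinguished — the join is lossy.

No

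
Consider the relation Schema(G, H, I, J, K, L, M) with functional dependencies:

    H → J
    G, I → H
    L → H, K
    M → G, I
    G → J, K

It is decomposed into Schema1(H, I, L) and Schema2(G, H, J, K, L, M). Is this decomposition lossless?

Common attributes: Schema1 ∩ Schema2 = {H, L}.
Closure of {H, L}: H → J applies, adding J; L → H, K applies, adding K. So (H, L)⁺ = {H, J, K, L}.
The closure contains neither all of Schema1 = {H, I, L} nor all of Schema2 = {G, H, J, K, L, M}, so the common attributes are not a superkey of either fragment. The join is lossy.

No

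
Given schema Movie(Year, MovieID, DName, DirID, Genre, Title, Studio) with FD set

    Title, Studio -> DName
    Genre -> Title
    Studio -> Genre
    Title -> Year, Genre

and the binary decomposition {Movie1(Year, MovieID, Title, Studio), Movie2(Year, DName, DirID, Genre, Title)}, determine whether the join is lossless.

Common attributes: Movie1 ∩ Movie2 = {Year, Title}.
Closure of {Year, Title}: Title → Year, Genre applies, adding Genre. So (Year, Title)⁺ = {Year, Genre, Title}.
The closure contains neither all of Movie1 = {Year, MovieID, Title, Studio} nor all of Movie2 = {Year, DName, DirID, Genre, Title}, so the common attributes are not a superkey of either fragment. The join is lossy.

No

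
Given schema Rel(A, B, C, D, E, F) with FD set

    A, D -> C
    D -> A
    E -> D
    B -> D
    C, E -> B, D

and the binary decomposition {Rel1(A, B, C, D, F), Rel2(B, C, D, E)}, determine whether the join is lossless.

No

Common attributes: Rel1 ∩ Rel2 = {B, C, D}.
Closure of {B, C, D}: D → A applies, adding A. So (B, C, D)⁺ = {A, B, C, D}.
The closure contains neither all of Rel1 = {A, B, C, D, F} nor all of Rel2 = {B, C, D, E}, so the common attributes are not a superkey of either fragment. The join is lossy.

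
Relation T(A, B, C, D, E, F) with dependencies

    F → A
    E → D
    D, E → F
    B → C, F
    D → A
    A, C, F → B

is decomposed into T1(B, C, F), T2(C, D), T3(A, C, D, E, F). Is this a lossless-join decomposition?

Yes

Chase test. Columns are A, B, C, D, E, F; row i has aⱼ where attribute j ∈ Ti, else bᵢⱼ.
Initial tableau (one row per fragment):
  row 1: b11 a2 a3 b14 b15 a6
  row 2: b21 b22 a3 a4 b25 b26
  row 3: a1 b32 a3 a4 a5 a6
Rows 1 and 3 agree on F; apply F→A and equate their A entries.
Rows 2 and 3 agree on D; apply D→A and equate their A entries.
Rows 1 and 3 agree on A, C, F; apply A, C, F→B and equate their B entries.
Row 3 is now all distinguished symbols — the join is lossless.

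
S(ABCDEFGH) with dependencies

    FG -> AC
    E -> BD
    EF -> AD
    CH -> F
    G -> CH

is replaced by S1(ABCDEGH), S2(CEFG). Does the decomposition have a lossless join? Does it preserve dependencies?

Lossless test: (CEG)⁺ = {ABCDEFGH}, which contains all of one fragment — lossless.
Dependency preservation: the restricted closure of {EF} across the fragments never reaches {AD}, so EF → AD cannot be enforced without a join — not preserved.

lossless but not dependency-preserving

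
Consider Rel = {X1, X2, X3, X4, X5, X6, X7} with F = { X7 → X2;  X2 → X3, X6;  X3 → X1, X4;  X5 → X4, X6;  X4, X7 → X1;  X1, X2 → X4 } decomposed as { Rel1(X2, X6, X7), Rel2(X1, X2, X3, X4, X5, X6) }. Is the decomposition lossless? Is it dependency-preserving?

Lossless test: (X2, X6)⁺ = {X1, X2, X3, X4, X6}, which is a superkey of neither fragment — lossy.
Dependency preservation: X4, X7 → X1 is not contained in any single fragment, but the restricted closure of its left-hand side across the fragments still reaches the right-hand side; the remaining FDs each lie inside some fragment. All dependencies are preserved.

lossy but dependency-preserving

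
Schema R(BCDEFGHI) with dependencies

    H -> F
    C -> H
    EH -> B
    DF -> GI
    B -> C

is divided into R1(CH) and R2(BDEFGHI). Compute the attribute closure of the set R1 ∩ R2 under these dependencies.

FH

R1 ∩ R2 = {H}.
H → F applies, adding F
Closure: {FH}.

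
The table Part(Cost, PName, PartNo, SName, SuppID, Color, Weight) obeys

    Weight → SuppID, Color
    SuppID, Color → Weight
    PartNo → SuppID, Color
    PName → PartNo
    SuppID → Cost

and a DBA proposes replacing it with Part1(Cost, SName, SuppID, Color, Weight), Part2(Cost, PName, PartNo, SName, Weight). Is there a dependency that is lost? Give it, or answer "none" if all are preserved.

Weight → SuppID, Color lies within Part1.
SuppID, Color → Weight lies within Part1.
PartNo → SuppID, Color: restricted closure across fragments reaches SuppID, Color.
PName → PartNo lies within Part2.
SuppID → Cost lies within Part1.
Every dependency is enforceable on the fragments, so the decomposition is dependency-preserving.

none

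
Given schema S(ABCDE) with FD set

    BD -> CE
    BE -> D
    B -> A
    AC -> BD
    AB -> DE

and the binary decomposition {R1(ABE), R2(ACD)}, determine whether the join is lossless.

No

Common attributes: R1 ∩ R2 = {A}.
No dependency enlarges {A}, so (A)⁺ = {A}.
The closure contains neither all of R1 = {ABE} nor all of R2 = {ACD}, so the common attributes are not a superkey of either fragment. The join is lossy.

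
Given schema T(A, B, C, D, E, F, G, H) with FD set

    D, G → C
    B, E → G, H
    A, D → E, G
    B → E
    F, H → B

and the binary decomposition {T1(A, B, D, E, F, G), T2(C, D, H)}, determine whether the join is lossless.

No

Common attributes: T1 ∩ T2 = {D}.
No dependency enlarges {D}, so (D)⁺ = {D}.
The closure contains neither all of T1 = {A, B, D, E, F, G} nor all of T2 = {C, D, H}, so the common attributes are not a superkey of either fragment. The join is lossy.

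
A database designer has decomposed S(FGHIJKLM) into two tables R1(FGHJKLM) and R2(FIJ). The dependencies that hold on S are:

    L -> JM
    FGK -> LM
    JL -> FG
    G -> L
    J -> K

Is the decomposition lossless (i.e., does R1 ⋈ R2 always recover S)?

No

Common attributes: R1 ∩ R2 = {FJ}.
Closure of {FJ}: J → K applies, adding K. So (FJ)⁺ = {FJK}.
The closure contains neither all of R1 = {FGHJKLM} nor all of R2 = {FIJ}, so the common attributes are not a superkey of either fragment. The join is lossy.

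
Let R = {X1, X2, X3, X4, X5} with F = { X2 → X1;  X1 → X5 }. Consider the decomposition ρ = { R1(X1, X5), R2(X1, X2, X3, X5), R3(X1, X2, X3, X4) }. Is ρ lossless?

Chase test. Columns are X1, X2, X3, X4, X5; row i has aⱼ where attribute j ∈ Ri, else bᵢⱼ.
Initial tableau (one row per fragment):
  row 1: a1 b12 b13 b14 a5
  row 2: a1 a2 a3 b24 a5
  row 3: a1 a2 a3 a4 b35
Rows 1 and 3 agree on X1; apply X1→X5 and equate their X5 entries.
Row 3 is now all distinguished symbols — the join is lossless.

Yes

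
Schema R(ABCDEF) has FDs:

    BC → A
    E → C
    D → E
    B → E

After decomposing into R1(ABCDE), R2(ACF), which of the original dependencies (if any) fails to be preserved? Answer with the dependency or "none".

none

BC → A lies within R1.
E → C lies within R1.
D → E lies within R1.
B → E lies within R1.
Every dependency is enforceable on the fragments, so the decomposition is dependency-preserving.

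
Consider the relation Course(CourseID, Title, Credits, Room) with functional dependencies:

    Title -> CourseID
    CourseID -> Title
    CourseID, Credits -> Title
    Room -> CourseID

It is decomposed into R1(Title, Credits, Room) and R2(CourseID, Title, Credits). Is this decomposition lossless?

Common attributes: R1 ∩ R2 = {Title, Credits}.
Closure of {Title, Credits}: Title → CourseID applies, adding CourseID. So (Title, Credits)⁺ = {CourseID, Title, Credits}.
This closure contains every attribute of R2, so R1 ∩ R2 → R2. The join is lossless.

Yes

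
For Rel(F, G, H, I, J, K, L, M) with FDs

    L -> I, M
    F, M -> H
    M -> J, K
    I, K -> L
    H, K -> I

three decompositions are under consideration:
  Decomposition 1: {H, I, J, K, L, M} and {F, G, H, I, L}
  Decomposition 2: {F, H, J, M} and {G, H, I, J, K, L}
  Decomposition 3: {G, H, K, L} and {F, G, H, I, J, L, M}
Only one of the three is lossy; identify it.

Decomposition 1: common = {H, I, L}, closure = {H, I, J, K, L, M} → lossless.
Decomposition 2: common = {H, J}, closure = {H, J} → lossy.
Decomposition 3: common = {G, H, L}, closure = {G, H, I, J, K, L, M} → lossless.

Decomposition 2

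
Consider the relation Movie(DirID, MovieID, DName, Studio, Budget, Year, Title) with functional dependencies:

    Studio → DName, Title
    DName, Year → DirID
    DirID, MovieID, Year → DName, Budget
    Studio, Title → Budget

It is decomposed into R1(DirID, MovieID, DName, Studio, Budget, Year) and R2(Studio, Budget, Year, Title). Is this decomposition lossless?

Yes

Common attributes: R1 ∩ R2 = {Studio, Budget, Year}.
Closure of {Studio, Budget, Year}: Studio → DName, Title applies, adding DName, Title; DName, Year → DirID applies, adding DirID. So (Studio, Budget, Year)⁺ = {DirID, DName, Studio, Budget, Year, Title}.
This closure contains every attribute of R2, so R1 ∩ R2 → R2. The join is lossless.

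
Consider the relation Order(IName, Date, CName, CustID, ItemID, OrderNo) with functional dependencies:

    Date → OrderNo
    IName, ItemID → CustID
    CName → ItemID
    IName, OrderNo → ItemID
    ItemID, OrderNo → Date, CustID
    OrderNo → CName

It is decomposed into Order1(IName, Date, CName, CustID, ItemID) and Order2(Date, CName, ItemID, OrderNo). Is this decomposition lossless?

Yes

Common attributes: Order1 ∩ Order2 = {Date, CName, ItemID}.
Closure of {Date, CName, ItemID}: Date → OrderNo applies, adding OrderNo; ItemID, OrderNo → Date, CustID applies, adding CustID. So (Date, CName, ItemID)⁺ = {Date, CName, CustID, ItemID, OrderNo}.
This closure contains every attribute of Order2, so Order1 ∩ Order2 → Order2. The join is lossless.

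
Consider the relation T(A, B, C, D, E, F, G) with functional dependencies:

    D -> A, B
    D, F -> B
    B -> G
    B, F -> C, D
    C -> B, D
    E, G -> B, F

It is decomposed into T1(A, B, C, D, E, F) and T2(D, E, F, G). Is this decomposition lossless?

Common attributes: T1 ∩ T2 = {D, E, F}.
Closure of {D, E, F}: D → A, B applies, adding A, B; B → G applies, adding G; B, F → C, D applies, adding C. So (D, E, F)⁺ = {A, B, C, D, E, F, G}.
This closure contains every attribute of T1, so T1 ∩ T2 → T1. The join is lossless.

Yes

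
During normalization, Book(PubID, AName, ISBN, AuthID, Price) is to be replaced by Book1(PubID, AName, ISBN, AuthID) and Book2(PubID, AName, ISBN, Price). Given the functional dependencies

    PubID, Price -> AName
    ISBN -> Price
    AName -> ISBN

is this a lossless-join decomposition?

Yes

Common attributes: Book1 ∩ Book2 = {PubID, AName, ISBN}.
Closure of {PubID, AName, ISBN}: ISBN → Price applies, adding Price. So (PubID, AName, ISBN)⁺ = {PubID, AName, ISBN, Price}.
This closure contains every attribute of Book2, so Book1 ∩ Book2 → Book2. The join is lossless.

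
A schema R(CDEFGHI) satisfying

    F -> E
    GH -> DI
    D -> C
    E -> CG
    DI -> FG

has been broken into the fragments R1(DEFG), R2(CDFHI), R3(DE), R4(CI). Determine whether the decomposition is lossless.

Yes

Chase test. Columns are CDEFGHI; row i has aⱼ where attribute j ∈ Ri, else bᵢⱼ.
Initial tableau (one row per fragment):
  row 1: b11 a2 a3 a4 a5 b16 b17
  row 2: a1 a2 b23 a4 b25 a6 a7
  row 3: b31 a2 a3 b34 b35 b36 b37
  row 4: a1 b42 b43 b44 b45 b46 a7
Rows 1 and 2 agree on F; apply F→E and equate their E entries.
Rows 1 and 2 agree on D; apply D→C and equate their C entries.
Rows 1 and 3 agree on D; apply D→C and equate their C entries.
Rows 1 and 2 agree on E; apply E→CG and equate their CG entries.
Rows 1 and 3 agree on E; apply E→CG and equate their CG entries.
Row 2 is now all distinguished symbols — the join is lossless.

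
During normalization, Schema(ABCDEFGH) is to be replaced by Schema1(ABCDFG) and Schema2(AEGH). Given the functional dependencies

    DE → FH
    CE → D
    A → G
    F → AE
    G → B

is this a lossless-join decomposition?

Common attributes: Schema1 ∩ Schema2 = {AG}.
Closure of {AG}: G → B applies, adding B. So (AG)⁺ = {ABG}.
The closure contains neither all of Schema1 = {ABCDFG} nor all of Schema2 = {AEGH}, so the common attributes are not a superkey of either fragment. The join is lossy.

No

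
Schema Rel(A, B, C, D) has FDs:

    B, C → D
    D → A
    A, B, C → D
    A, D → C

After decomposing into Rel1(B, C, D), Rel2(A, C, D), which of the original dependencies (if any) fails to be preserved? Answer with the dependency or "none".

B, C → D lies within Rel1.
D → A lies within Rel2.
A, B, C → D: restricted closure across fragments reaches D.
A, D → C lies within Rel2.
Every dependency is enforceable on the fragments, so the decomposition is dependency-preserving.

none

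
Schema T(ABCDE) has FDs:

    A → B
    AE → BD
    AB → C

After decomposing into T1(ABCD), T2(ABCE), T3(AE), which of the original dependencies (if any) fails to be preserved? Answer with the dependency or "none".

AE → BD

Check AE → BD: no single fragment contains all of {ABDE}, and the restricted closure of {AE} across the fragments never reaches {BD}.
A → B is preserved.
AB → C is preserved.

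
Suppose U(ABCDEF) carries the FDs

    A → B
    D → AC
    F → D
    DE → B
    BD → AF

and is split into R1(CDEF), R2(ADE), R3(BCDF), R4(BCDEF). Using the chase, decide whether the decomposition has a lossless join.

Yes

Chase test. Columns are ABCDEF; row i has aⱼ where attribute j ∈ Ri, else bᵢⱼ.
Initial tableau (one row per fragment):
  row 1: b11 b12 a3 a4 a5 a6
  row 2: a1 b22 b23 a4 a5 b26
  row 3: b31 a2 a3 a4 b35 a6
  row 4: b41 a2 a3 a4 a5 a6
Rows 1 and 2 agree on D; apply D→AC and equate their AC entries.
Rows 1 and 3 agree on D; apply D→AC and equate their AC entries.
Rows 1 and 4 agree on D; apply D→AC and equate their AC entries.
Rows 1 and 2 agree on DE; apply DE→B and equate their B entries.
Rows 1 and 4 agree on DE; apply DE→B and equate their B entries.
Rows 1 and 2 agree on BD; apply BD→AF and equate their AF entries.
Row 1 is now all distinguished symbols — the join is lossless.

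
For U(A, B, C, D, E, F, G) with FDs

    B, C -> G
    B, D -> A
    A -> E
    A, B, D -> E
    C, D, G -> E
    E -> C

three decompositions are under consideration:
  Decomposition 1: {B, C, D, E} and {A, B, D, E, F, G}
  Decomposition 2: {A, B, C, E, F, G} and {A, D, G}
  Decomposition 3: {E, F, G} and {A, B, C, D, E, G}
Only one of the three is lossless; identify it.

Decomposition 1

Decomposition 1: common = {B, D, E}, closure = {A, B, C, D, E, G} → lossless.
Decomposition 2: common = {A, G}, closure = {A, C, E, G} → lossy.
Decomposition 3: common = {E, G}, closure = {C, E, G} → lossy.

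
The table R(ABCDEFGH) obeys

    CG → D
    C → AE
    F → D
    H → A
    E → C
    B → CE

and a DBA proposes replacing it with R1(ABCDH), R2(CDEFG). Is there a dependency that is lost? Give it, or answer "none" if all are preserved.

none

CG → D lies within R2.
C → AE: restricted closure across fragments reaches AE.
F → D lies within R2.
H → A lies within R1.
E → C lies within R2.
B → CE: restricted closure across fragments reaches CE.
Every dependency is enforceable on the fragments, so the decomposition is dependency-preserving.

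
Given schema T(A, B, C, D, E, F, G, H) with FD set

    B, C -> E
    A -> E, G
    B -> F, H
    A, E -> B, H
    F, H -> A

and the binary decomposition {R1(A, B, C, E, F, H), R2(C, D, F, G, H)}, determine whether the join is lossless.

Yes

Common attributes: R1 ∩ R2 = {C, F, H}.
Closure of {C, F, H}: F, H → A applies, adding A; A → E, G applies, adding E, G; A, E → B, H applies, adding B. So (C, F, H)⁺ = {A, B, C, E, F, G, H}.
This closure contains every attribute of R1, so R1 ∩ R2 → R1. The join is lossless.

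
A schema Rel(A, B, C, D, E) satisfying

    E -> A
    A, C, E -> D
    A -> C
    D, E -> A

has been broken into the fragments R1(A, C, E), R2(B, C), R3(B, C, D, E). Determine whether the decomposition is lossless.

Chase test. Columns are A, B, C, D, E; row i has aⱼ where attribute j ∈ Ri, else bᵢⱼ.
Initial tableau (one row per fragment):
  row 1: a1 b12 a3 b14 a5
  row 2: b21 a2 a3 b24 b25
  row 3: b31 a2 a3 a4 a5
Rows 1 and 3 agree on E; apply E→A and equate their A entries.
Rows 1 and 3 agree on A, C, E; apply A, C, E→D and equate their D entries.
Row 3 is now all distinguished symbols — the join is lossless.

Yes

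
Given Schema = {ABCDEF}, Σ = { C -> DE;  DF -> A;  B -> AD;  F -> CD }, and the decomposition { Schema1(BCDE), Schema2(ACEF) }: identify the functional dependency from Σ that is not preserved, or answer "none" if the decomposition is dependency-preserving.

B -> AD

Check B → AD: no single fragment contains all of {ABD}, and the restricted closure of {B} across the fragments never reaches {AD}.
C → DE is preserved.
DF → A is preserved.
F → CD is preserved.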